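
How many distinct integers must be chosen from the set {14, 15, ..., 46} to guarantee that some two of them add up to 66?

21

A set avoiding the sum 66 can contain at most one of each pair {x, 66−x}, plus the 7 elements whose complement lies outside the range or equal to its own complement.
The integers 14, …, 33 (20 of them) are such a set: any two sum to at least 14+15 = 29 and at most 32+33 = 65 < 66.
Any 21st integer completes one of the 13 pairs, so 21 choices force a sum of 66.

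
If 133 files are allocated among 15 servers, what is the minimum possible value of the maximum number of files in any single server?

9

By the pigeonhole principle, the 15 servers are the holes and the 133 files are the pigeons.
If every server held at most 8 files, the total would be at most 15 × 8 = 120, which is less than 133.
So some server holds at least ⌈133/15⌉ = 9 files.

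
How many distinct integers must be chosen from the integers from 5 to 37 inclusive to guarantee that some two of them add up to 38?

Two chosen integers sum to 38 exactly when both halves of some pair {x, 38−x} with 5 ≤ x ≤ 38−x ≤ 33 are chosen — 14 such pairs.
The remaining 5 elements (those with no distinct partner in range) can never complete a 38-sum, so the worst case takes all of them and one from each pair: 5 + 14 = 19.
The 20th integer has to be the second member of some pair, so 19 + 1 = 20.

20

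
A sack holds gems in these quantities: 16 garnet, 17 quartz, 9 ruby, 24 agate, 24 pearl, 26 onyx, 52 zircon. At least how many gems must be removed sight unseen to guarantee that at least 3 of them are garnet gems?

In the worst case for collecting garnet gems, every non-garnet gem comes out first.
There are 17 + 9 + 24 + 24 + 26 + 52 = 152 non-garnet gems altogether.
After those, each further gem must be garnet, so 152 + 3 = 155 draws guarantee 3 garnet gems.

155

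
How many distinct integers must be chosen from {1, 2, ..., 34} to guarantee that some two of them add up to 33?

Two chosen integers sum to 33 exactly when both halves of some pair {x, 33−x} with 1 ≤ x ≤ 33−x ≤ 32 are chosen — 16 such pairs.
The remaining 2 elements (those with no distinct partner in range) can never complete a 33-sum, so the worst case takes all of them and one from each pair: 2 + 16 = 18.
Pigeonhole: the 19th integer has to be the second member of some pair, so 18 + 1 = 19.

19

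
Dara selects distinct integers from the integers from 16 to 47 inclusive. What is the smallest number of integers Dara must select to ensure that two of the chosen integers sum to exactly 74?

23

Two chosen integers sum to 74 exactly when both halves of some pair {x, 74−x} with 27 ≤ x ≤ 74−x ≤ 47 are chosen — 10 such pairs.
The remaining 12 elements (those with no distinct partner in range) can never complete a 74-sum, so the worst case takes all of them and one from each pair: 12 + 10 = 22.
Pigeonhole: the 23rd integer has to be the second member of some pair, so 22 + 1 = 23.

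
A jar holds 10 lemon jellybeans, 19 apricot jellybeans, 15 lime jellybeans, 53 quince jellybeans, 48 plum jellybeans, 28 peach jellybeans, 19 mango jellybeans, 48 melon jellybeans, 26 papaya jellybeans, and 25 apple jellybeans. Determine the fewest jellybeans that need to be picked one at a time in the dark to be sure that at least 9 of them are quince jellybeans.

In the worst case for collecting quince jellybeans, every non-quince jellybean comes out first.
There are 10 + 19 + 15 + 48 + 28 + 19 + 48 + 26 + 25 = 238 non-quince jellybeans altogether.
After those, each further jellybean must be quince, so 238 + 9 = 247 draws guarantee 9 quince jellybeans.

247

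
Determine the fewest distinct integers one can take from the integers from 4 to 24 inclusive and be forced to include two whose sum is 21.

A set avoiding the sum 21 can contain at most one of each pair {x, 21−x}, plus the 7 elements whose complement lies outside the range.
The integers 11, …, 24 (14 of them) are such a set: any two sum to at least 11+12 = 23 > 21.
Pigeonhole: any 15th integer completes one of the 7 pairs, so 15 choices force a sum of 21.

15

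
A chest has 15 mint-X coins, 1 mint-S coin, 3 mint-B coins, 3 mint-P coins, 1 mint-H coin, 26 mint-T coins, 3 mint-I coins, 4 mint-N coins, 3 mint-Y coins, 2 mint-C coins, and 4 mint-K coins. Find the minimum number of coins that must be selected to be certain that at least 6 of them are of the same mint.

Put each drawn coin into a box by mint. The largest draw with every box below 6 takes min(count, 5) from each mint; mints with fewer than 5 contribute all they have.
Σ min(cᵢ, 5) = 5 + 1 + 3 + 3 + 1 + 5 + 3 + 4 + 3 + 2 + 4 = 34.
Draw number 34 + 1 = 35 must push one box to 6.

35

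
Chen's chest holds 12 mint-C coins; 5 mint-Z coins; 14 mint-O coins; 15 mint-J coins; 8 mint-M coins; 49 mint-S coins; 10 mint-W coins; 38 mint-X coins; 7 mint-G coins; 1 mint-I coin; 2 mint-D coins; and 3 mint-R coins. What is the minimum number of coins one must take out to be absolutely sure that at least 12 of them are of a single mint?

92

The 12 mints are the holes; the coins drawn are the pigeons.
To avoid 12 of any one mint, the worst case takes at most 11 of each mint, or every coin of a mint that has fewer than 11.
That gives 11 + 5 + 11 + 11 + 8 + 11 + 10 + 11 + 7 + 1 + 2 + 3 = 91 coins with no mint reaching 12.
The next coin forces some mint to 12, so 91 + 1 = 92.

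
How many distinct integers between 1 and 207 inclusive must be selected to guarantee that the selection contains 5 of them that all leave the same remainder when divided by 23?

Pigeonhole: the 23 residue classes mod 23 are the pigeonholes.
With 92 integers one could put 4 in each residue class and have no class reach 5.
The 93rd integer pushes some class to 5, so 23·4 + 1 = 93.

93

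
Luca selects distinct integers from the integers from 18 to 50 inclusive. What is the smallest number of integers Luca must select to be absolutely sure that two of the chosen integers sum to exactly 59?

22

Two chosen integers sum to 59 exactly when both halves of some pair {x, 59−x} with 18 ≤ x ≤ 59−x ≤ 41 are chosen — 12 such pairs.
The remaining 9 elements (those with no distinct partner in range) can never complete a 59-sum, so the worst case takes all of them and one from each pair: 9 + 12 = 21.
Pigeonhole: the 22nd integer has to be the second member of some pair, so 21 + 1 = 22.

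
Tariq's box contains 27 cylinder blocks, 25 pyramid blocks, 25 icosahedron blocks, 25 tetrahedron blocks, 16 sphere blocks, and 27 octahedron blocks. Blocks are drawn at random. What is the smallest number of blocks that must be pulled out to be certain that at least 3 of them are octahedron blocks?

In the worst case for collecting octahedron blocks, every non-octahedron block comes out first.
There are 27 + 25 + 25 + 25 + 16 = 118 non-octahedron blocks altogether.
After those, each further block must be octahedron, so 118 + 3 = 121 draws guarantee 3 octahedron blocks.

121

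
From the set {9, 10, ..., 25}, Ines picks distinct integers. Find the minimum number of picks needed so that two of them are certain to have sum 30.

12

Two chosen integers sum to 30 exactly when both halves of some pair {x, 30−x} with 9 ≤ x ≤ 30−x ≤ 21 are chosen — 6 such pairs.
The remaining 5 elements (those with no distinct partner in range) can never complete a 30-sum, so the worst case takes all of them and one from each pair: 5 + 6 = 11.
The 12th integer has to be the second member of some pair, so 11 + 1 = 12.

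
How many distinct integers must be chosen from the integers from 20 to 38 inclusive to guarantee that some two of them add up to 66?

15

Two chosen integers sum to 66 exactly when both halves of some pair {x, 66−x} with 28 ≤ x ≤ 66−x ≤ 38 are chosen — 5 such pairs.
The remaining 9 elements (those with no distinct partner in range) can never complete a 66-sum, so the worst case takes all of them and one from each pair: 9 + 5 = 14.
By the pigeonhole principle, the 15th integer has to be the second member of some pair, so 14 + 1 = 15.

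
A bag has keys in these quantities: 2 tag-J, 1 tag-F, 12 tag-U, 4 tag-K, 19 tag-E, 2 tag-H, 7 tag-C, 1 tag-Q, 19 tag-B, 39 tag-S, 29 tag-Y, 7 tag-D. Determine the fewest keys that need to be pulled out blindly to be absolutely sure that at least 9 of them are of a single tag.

By pigeonhole, put each drawn key into a box by tag. The largest draw with every box below 9 takes min(count, 8) from each tag; tags with fewer than 8 contribute all they have.
Σ min(cᵢ, 8) = 2 + 1 + 8 + 4 + 8 + 2 + 7 + 1 + 8 + 8 + 8 + 7 = 64.
Draw number 64 + 1 = 65 must push one box to 9.

65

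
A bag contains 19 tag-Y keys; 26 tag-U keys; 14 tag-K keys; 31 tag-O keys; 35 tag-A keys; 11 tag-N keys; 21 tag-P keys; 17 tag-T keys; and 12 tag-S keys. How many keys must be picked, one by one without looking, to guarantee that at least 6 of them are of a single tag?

The 9 tags are the holes; the keys drawn are the pigeons.
To avoid 6 of any one tag, the worst case takes at most 5 of each tag.
That gives 5 + 5 + 5 + 5 + 5 + 5 + 5 + 5 + 5 = 45 keys with no tag reaching 6.
The next key forces some tag to 6, so 45 + 1 = 46.

46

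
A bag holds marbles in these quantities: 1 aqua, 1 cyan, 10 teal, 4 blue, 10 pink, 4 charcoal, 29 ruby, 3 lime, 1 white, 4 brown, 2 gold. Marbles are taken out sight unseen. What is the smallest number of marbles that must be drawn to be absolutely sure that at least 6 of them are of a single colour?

36

An adversary could hand out at most 5 marbles per colour (8 colours run out sooner): 1 + 1 + 5 + 4 + 5 + 4 + 5 + 3 + 1 + 4 + 2 = 35 marbles and still no colour has 6.
One more marble lands in a colour already at 5, so 36 draws are enough and 35 are not.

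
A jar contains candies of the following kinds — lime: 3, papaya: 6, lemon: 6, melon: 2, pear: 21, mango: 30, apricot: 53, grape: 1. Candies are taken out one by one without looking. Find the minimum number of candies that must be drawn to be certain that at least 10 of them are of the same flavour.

46

By the pigeonhole principle, the 8 flavours are the holes; the candies drawn are the pigeons.
To avoid 10 of any one flavour, the worst case takes at most 9 of each flavour, or every candy of a flavour that has fewer than 9.
That gives 3 + 6 + 6 + 2 + 9 + 9 + 9 + 1 = 45 candies with no flavour reaching 10.
The next candy forces some flavour to 10, so 45 + 1 = 46.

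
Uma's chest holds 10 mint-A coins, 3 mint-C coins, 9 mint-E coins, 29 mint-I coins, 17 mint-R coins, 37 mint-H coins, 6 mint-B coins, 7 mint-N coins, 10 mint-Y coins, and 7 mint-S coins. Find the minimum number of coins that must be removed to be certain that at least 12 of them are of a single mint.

86

Pigeonhole: put each drawn coin into a box by mint. The largest draw with every box below 12 takes min(count, 11) from each mint; mints with fewer than 11 contribute all they have.
Σ min(cᵢ, 11) = 10 + 3 + 9 + 11 + 11 + 11 + 6 + 7 + 10 + 7 = 85.
Draw number 85 + 1 = 86 must push one box to 12.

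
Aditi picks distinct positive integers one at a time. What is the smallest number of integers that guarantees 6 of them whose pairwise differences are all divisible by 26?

Integers whose pairwise differences are multiples of 26 are exactly those sharing a remainder mod 26. By the pigeonhole principle, the 26 residue classes mod 26 are the pigeonholes.
With 130 integers one could put 5 in each residue class and have no class reach 6.
The 131st integer pushes some class to 6, so 26·5 + 1 = 131.

131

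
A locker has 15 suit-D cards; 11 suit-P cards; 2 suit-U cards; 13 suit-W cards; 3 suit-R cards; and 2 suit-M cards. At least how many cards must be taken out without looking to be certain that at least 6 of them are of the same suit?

23

An adversary could hand out at most 5 cards per suit (suit-U, suit-R, suit-M run out sooner): 5 + 5 + 2 + 5 + 3 + 2 = 22 cards and still no suit has 6.
One more card lands in a suit already at 5, so 23 draws are enough and 22 are not.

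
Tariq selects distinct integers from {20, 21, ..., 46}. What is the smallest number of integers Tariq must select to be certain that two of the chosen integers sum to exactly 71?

17

Group the elements by complementary pair {x, 71−x}: {25,46}, {26,45}, {27,44}, …, giving 11 two-element pairs and 5 integers whose partner 71−x falls outside [20,46].
By the pigeonhole principle, treating each of those 16 groups as a pigeonhole, one can pick one integer per group — 16 integers — with no two summing to 71.
The 17th integer lands in an occupied pair, forcing a sum of 71.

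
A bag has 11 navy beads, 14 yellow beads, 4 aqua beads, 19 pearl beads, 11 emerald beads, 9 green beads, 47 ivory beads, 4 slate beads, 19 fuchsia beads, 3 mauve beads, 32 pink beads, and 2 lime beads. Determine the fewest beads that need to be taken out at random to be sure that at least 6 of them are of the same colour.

Put each drawn bead into a box by colour. The largest draw with every box below 6 takes min(count, 5) from each colour; colours with fewer than 5 contribute all they have.
Σ min(cᵢ, 5) = 5 + 5 + 4 + 5 + 5 + 5 + 5 + 4 + 5 + 3 + 5 + 2 = 53.
Draw number 53 + 1 = 54 must push one box to 6.

54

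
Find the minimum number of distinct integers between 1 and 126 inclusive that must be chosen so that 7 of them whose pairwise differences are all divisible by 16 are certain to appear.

Integers whose pairwise differences are multiples of 16 are exactly those sharing a remainder mod 16. The 16 residue classes mod 16 are the pigeonholes.
With 96 integers one could put 6 in each residue class and have no class reach 7.
The 97th integer pushes some class to 7, so 16·6 + 1 = 97.

97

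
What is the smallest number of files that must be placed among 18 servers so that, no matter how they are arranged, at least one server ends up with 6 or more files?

With 90 files one could put exactly 5 in each of the 18 servers, and no server would reach 6.
Pigeonhole: one more file must land in a server that already has 5, giving it 6.
So 18 × 5 + 1 = 91 files are required.

91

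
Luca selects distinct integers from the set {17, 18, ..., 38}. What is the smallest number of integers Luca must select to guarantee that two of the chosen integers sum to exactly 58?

Two chosen integers sum to 58 exactly when both halves of some pair {x, 58−x} with 20 ≤ x ≤ 58−x ≤ 38 are chosen — 9 such pairs.
The remaining 4 elements (those with no distinct partner in range) can never complete a 58-sum, so the worst case takes all of them and one from each pair: 4 + 9 = 13.
The 14th integer has to be the second member of some pair, so 13 + 1 = 14.

14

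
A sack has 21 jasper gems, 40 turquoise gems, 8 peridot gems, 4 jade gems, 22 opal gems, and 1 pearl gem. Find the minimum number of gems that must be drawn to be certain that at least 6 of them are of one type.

Pigeonhole: put each drawn gem into a box by type. The largest draw with every box below 6 takes min(count, 5) from each type; types with fewer than 5 contribute all they have.
Σ min(cᵢ, 5) = 5 + 5 + 5 + 4 + 5 + 1 = 25.
Draw number 25 + 1 = 26 must push one box to 6.

26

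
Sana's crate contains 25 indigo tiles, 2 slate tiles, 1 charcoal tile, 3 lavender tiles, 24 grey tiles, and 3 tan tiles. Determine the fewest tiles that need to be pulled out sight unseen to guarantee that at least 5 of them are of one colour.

The 6 colours are the holes; the tiles drawn are the pigeons.
To avoid 5 of any one colour, the worst case takes at most 4 of each colour, or every tile of a colour that has fewer than 4.
That gives 4 + 2 + 1 + 3 + 4 + 3 = 17 tiles with no colour reaching 5.
The next tile forces some colour to 5, so 17 + 1 = 18.

18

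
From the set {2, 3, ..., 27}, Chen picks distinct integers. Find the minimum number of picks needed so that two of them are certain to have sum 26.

Two chosen integers sum to 26 exactly when both halves of some pair {x, 26−x} with 2 ≤ x ≤ 26−x ≤ 24 are chosen — 11 such pairs.
The remaining 4 elements (those with no distinct partner in range) can never complete a 26-sum, so the worst case takes all of them and one from each pair: 4 + 11 = 15.
Pigeonhole: the 16th integer has to be the second member of some pair, so 15 + 1 = 16.

16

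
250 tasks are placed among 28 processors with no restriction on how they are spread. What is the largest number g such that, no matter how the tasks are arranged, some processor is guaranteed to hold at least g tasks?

9

By the pigeonhole principle, the 28 processors are the holes and the 250 tasks are the pigeons.
If every processor held at most 8 tasks, the total would be at most 28 × 8 = 224, which is less than 250.
So some processor holds at least ⌈250/28⌉ = 9 tasks.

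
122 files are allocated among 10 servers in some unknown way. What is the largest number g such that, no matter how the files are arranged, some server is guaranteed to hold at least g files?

The 10 servers are the holes and the 122 files are the pigeons.
If every server held at most 12 files, the total would be at most 10 × 12 = 120, which is less than 122.
So some server holds at least ⌈122/10⌉ = 13 files.

13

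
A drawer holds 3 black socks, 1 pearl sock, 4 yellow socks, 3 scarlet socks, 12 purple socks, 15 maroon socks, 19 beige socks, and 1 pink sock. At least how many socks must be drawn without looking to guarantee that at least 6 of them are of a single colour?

Pigeonhole: the 8 colours are the holes; the socks drawn are the pigeons.
To avoid 6 of any one colour, the worst case takes at most 5 of each colour, or every sock of a colour that has fewer than 5.
That gives 3 + 1 + 4 + 3 + 5 + 5 + 5 + 1 = 27 socks with no colour reaching 6.
The next sock forces some colour to 6, so 27 + 1 = 28.

28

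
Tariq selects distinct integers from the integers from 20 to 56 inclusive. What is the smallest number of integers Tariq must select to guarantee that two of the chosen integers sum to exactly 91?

27

Two chosen integers sum to 91 exactly when both halves of some pair {x, 91−x} with 35 ≤ x ≤ 91−x ≤ 56 are chosen — 11 such pairs.
The remaining 15 elements (those with no distinct partner in range) can never complete a 91-sum, so the worst case takes all of them and one from each pair: 15 + 11 = 26.
The 27th integer has to be the second member of some pair, so 26 + 1 = 27.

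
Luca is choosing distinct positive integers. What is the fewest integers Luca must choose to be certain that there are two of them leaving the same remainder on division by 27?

Pigeonhole: the 27 residue classes mod 27 are the pigeonholes.
With 27 integers one could put 1 in each residue class and have no class reach 2.
The 28th integer pushes some class to 2, so 27·1 + 1 = 28.

28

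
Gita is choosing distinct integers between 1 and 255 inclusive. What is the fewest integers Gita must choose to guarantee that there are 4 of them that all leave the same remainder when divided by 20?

61

The 20 residue classes mod 20 are the pigeonholes.
With 60 integers one could put 3 in each residue class and have no class reach 4.
The 61st integer pushes some class to 4, so 20·3 + 1 = 61.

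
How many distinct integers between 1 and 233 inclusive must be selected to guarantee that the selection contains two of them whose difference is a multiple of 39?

Integers whose pairwise differences are multiples of 39 are exactly those sharing a remainder mod 39. By the pigeonhole principle, the 39 residue classes mod 39 are the pigeonholes.
With 39 integers one could put 1 in each residue class and have no class reach 2.
The 40th integer pushes some class to 2, so 39·1 + 1 = 40.

40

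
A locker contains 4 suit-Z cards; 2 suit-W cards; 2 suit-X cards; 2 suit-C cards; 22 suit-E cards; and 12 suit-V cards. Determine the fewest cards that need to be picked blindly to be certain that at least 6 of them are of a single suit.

21

An adversary could hand out at most 5 cards per suit (4 suits run out sooner): 4 + 2 + 2 + 2 + 5 + 5 = 20 cards and still no suit has 6.
One more card lands in a suit already at 5, so 21 draws are enough and 20 are not.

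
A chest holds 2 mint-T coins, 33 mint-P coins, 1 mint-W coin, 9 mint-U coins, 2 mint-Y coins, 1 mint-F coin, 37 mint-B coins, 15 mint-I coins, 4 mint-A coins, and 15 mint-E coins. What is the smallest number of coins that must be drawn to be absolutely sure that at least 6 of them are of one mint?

36

By the pigeonhole principle, put each drawn coin into a box by mint. The largest draw with every box below 6 takes min(count, 5) from each mint; mints with fewer than 5 contribute all they have.
Σ min(cᵢ, 5) = 2 + 5 + 1 + 5 + 2 + 1 + 5 + 5 + 4 + 5 = 35.
Draw number 35 + 1 = 36 must push one box to 6.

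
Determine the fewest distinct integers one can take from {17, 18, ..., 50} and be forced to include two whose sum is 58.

Group the elements by complementary pair {x, 58−x}: {17,41}, {18,40}, {19,39}, …, giving 12 two-element pairs, the single value 29 (it cannot pair with itself since the integers are distinct), and 9 integers whose partner 58−x falls outside [17,50].
Treating each of those 22 groups as a pigeonhole, one can pick one integer per group — 22 integers — with no two summing to 58.
The 23rd integer lands in an occupied pair, forcing a sum of 58.

23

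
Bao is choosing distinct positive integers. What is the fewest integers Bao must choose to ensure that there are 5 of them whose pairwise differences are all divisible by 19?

77

Integers whose pairwise differences are multiples of 19 are exactly those sharing a remainder mod 19. The 19 residue classes mod 19 are the pigeonholes.
With 76 integers one could put 4 in each residue class and have no class reach 5.
The 77th integer pushes some class to 5, so 19·4 + 1 = 77.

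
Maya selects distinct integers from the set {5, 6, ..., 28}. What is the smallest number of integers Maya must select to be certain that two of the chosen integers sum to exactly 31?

14

A set avoiding the sum 31 can contain at most one of each pair {x, 31−x}, plus the 2 elements whose complement lies outside the range.
The integers 16, …, 28 (13 of them) are such a set: any two sum to at least 16+17 = 33 > 31.
By the pigeonhole principle, any 14th integer completes one of the 11 pairs, so 14 choices force a sum of 31.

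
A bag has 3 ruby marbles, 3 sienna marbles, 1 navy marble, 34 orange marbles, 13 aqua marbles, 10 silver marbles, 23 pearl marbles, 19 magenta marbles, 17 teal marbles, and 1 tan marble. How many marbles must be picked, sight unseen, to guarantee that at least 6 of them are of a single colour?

39

By pigeonhole, the 10 colours are the holes; the marbles drawn are the pigeons.
To avoid 6 of any one colour, the worst case takes at most 5 of each colour, or every marble of a colour that has fewer than 5.
That gives 3 + 3 + 1 + 5 + 5 + 5 + 5 + 5 + 5 + 1 = 38 marbles with no colour reaching 6.
The next marble forces some colour to 6, so 38 + 1 = 39.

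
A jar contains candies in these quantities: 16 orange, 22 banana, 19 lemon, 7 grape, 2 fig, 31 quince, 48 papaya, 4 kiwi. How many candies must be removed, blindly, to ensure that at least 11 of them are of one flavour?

64

An adversary could hand out at most 10 candies per flavour (grape, fig, kiwi run out sooner): 10 + 10 + 10 + 7 + 2 + 10 + 10 + 4 = 63 candies and still no flavour has 11.
Pigeonhole: one more candy lands in a flavour already at 10, so 64 draws are enough and 63 are not.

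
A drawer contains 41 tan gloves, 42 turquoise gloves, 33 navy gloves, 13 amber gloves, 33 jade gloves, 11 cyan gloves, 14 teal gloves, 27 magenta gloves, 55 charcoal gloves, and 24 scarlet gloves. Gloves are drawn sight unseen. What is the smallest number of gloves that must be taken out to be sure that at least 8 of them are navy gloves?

In the worst case for collecting navy gloves, every non-navy glove comes out first.
There are 41 + 42 + 13 + 33 + 11 + 14 + 27 + 55 + 24 = 260 non-navy gloves altogether.
After those, each further glove must be navy, so 260 + 8 = 268 draws guarantee 8 navy gloves.

268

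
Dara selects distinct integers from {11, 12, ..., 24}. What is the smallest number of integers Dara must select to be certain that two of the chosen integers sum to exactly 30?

Group the elements by complementary pair {x, 30−x}: {11,19}, {12,18}, {13,17}, …, giving 4 two-element pairs, the single value 15 (it cannot pair with itself since the integers are distinct), and 5 integers whose partner 30−x falls outside [11,24].
Pigeonhole: treating each of those 10 groups as a pigeonhole, one can pick one integer per group — 10 integers — with no two summing to 30.
The 11th integer lands in an occupied pair, forcing a sum of 30.

11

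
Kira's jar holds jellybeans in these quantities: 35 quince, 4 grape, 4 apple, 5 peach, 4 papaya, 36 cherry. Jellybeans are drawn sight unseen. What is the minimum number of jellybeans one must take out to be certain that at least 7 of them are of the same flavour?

30

Pigeonhole: put each drawn jellybean into a box by flavour. The largest draw with every box below 7 takes min(count, 6) from each flavour; flavours with fewer than 6 contribute all they have.
Σ min(cᵢ, 6) = 6 + 4 + 4 + 5 + 4 + 6 = 29.
Draw number 29 + 1 = 30 must push one box to 7.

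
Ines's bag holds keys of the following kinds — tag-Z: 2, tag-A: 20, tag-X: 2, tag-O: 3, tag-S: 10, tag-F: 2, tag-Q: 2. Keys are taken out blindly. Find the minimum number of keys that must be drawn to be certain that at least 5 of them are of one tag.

By the pigeonhole principle, the 7 tags are the holes; the keys drawn are the pigeons.
To avoid 5 of any one tag, the worst case takes at most 4 of each tag, or every key of a tag that has fewer than 4.
That gives 2 + 4 + 2 + 3 + 4 + 2 + 2 = 19 keys with no tag reaching 5.
The next key forces some tag to 5, so 19 + 1 = 20.

20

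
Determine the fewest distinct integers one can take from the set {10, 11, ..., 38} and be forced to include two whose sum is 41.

19

A set avoiding the sum 41 can contain at most one of each pair {x, 41−x}, plus the 7 elements whose complement lies outside the range.
The integers 21, …, 38 (18 of them) are such a set: any two sum to at least 21+22 = 43 > 41.
By pigeonhole, any 19th integer completes one of the 11 pairs, so 19 choices force a sum of 41.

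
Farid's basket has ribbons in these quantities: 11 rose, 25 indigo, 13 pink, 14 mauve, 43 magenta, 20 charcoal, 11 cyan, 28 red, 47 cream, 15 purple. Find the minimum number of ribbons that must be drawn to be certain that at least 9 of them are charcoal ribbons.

In the worst case for collecting charcoal ribbons, every non-charcoal ribbon comes out first.
There are 11 + 25 + 13 + 14 + 43 + 11 + 28 + 47 + 15 = 207 non-charcoal ribbons altogether.
After those, each further ribbon must be charcoal, so 207 + 9 = 216 draws guarantee 9 charcoal ribbons.

216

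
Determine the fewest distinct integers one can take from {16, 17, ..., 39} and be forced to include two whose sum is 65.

Two chosen integers sum to 65 exactly when both halves of some pair {x, 65−x} with 26 ≤ x ≤ 65−x ≤ 39 are chosen — 7 such pairs.
The remaining 10 elements (those with no distinct partner in range) can never complete a 65-sum, so the worst case takes all of them and one from each pair: 10 + 7 = 17.
By the pigeonhole principle, the 18th integer has to be the second member of some pair, so 17 + 1 = 18.

18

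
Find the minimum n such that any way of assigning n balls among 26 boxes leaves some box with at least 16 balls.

With 390 balls one could put exactly 15 in each of the 26 boxes, and no box would reach 16.
One more ball must land in a box that already has 15, giving it 16.
So 26 × 15 + 1 = 391 balls are required.

391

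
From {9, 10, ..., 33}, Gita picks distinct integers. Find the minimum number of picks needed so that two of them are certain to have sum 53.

Group the elements by complementary pair {x, 53−x}: {20,33}, {21,32}, {22,31}, …, giving 7 two-element pairs and 11 integers whose partner 53−x falls outside [9,33].
Pigeonhole: treating each of those 18 groups as a pigeonhole, one can pick one integer per group — 18 integers — with no two summing to 53.
The 19th integer lands in an occupied pair, forcing a sum of 53.

19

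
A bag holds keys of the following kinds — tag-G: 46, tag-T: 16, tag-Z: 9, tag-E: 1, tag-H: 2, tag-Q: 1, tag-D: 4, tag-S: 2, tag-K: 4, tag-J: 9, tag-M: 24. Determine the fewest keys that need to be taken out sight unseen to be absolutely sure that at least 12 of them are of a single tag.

66

An adversary could hand out at most 11 keys per tag (8 tags run out sooner): 11 + 11 + 9 + 1 + 2 + 1 + 4 + 2 + 4 + 9 + 11 = 65 keys and still no tag has 12.
One more key lands in a tag already at 11, so 66 draws are enough and 65 are not.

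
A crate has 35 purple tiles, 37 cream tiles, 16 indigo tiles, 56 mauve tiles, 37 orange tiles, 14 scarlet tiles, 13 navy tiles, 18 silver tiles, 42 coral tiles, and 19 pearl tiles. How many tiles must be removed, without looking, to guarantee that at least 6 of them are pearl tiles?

In the worst case for collecting pearl tiles, every non-pearl tile comes out first.
There are 35 + 37 + 16 + 56 + 37 + 14 + 13 + 18 + 42 = 268 non-pearl tiles altogether.
After those, each further tile must be pearl, so 268 + 6 = 274 draws guarantee 6 pearl tiles.

274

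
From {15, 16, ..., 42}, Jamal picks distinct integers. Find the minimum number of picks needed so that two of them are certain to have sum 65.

19

Two chosen integers sum to 65 exactly when both halves of some pair {x, 65−x} with 23 ≤ x ≤ 65−x ≤ 42 are chosen — 10 such pairs.
The remaining 8 elements (those with no distinct partner in range) can never complete a 65-sum, so the worst case takes all of them and one from each pair: 8 + 10 = 18.
By pigeonhole, the 19th integer has to be the second member of some pair, so 18 + 1 = 19.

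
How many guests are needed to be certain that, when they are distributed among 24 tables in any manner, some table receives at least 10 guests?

217

With 216 guests one could put exactly 9 in each of the 24 tables, and no table would reach 10.
One more guest must land in a table that already has 9, giving it 10.
So 24 × 9 + 1 = 217 guests are required.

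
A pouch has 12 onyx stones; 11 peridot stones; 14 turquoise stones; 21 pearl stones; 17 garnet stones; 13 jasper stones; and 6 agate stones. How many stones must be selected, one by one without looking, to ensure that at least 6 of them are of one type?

36

By the pigeonhole principle, put each drawn stone into a box by type. The largest draw with every box below 6 takes min(count, 5) from each type.
Σ min(cᵢ, 5) = 5 + 5 + 5 + 5 + 5 + 5 + 5 = 35.
Draw number 35 + 1 = 36 must push one box to 6.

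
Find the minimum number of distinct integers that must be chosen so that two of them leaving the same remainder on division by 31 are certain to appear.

Pigeonhole: the 31 residue classes mod 31 are the pigeonholes.
With 31 integers one could put 1 in each residue class and have no class reach 2.
The 32nd integer pushes some class to 2, so 31·1 + 1 = 32.

32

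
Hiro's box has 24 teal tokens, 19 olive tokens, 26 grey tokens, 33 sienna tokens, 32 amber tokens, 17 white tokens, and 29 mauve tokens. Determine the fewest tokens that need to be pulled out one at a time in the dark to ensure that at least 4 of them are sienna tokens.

In the worst case for collecting sienna tokens, every non-sienna token comes out first.
There are 24 + 19 + 26 + 32 + 17 + 29 = 147 non-sienna tokens altogether.
After those, each further token must be sienna, so 147 + 4 = 151 draws guarantee 4 sienna tokens.

151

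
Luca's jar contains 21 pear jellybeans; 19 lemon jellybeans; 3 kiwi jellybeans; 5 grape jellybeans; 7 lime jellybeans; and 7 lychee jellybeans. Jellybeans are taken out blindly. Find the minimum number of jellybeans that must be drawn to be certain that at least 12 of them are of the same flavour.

45

Pigeonhole: the 6 flavours are the holes; the jellybeans drawn are the pigeons.
To avoid 12 of any one flavour, the worst case takes at most 11 of each flavour, or every jellybean of a flavour that has fewer than 11.
That gives 11 + 11 + 3 + 5 + 7 + 7 = 44 jellybeans with no flavour reaching 12.
The next jellybean forces some flavour to 12, so 44 + 1 = 45.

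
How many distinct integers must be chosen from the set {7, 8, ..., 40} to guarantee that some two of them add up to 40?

22

A set avoiding the sum 40 can contain at most one of each pair {x, 40−x}, plus the 8 elements whose complement lies outside the range or equal to its own complement.
The integers 20, …, 40 (21 of them) are such a set: any two sum to at least 20+21 = 41 > 40.
By pigeonhole, any 22nd integer completes one of the 13 pairs, so 22 choices force a sum of 40.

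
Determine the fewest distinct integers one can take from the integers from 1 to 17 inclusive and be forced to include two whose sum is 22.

12

A set avoiding the sum 22 can contain at most one of each pair {x, 22−x}, plus the 5 elements whose complement lies outside the range or equal to its own complement.
The integers 1, …, 11 (11 of them) are such a set: any two sum to at least 1+2 = 3 and at most 10+11 = 21 < 22.
Any 12th integer completes one of the 6 pairs, so 12 choices force a sum of 22.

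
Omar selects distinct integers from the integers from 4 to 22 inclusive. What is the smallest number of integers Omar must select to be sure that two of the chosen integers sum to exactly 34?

15

Group the elements by complementary pair {x, 34−x}: {12,22}, {13,21}, {14,20}, …, giving 5 two-element pairs, the single value 17 (it cannot pair with itself since the integers are distinct), and 8 integers whose partner 34−x falls outside [4,22].
Pigeonhole: treating each of those 14 groups as a pigeonhole, one can pick one integer per group — 14 integers — with no two summing to 34.
The 15th integer lands in an occupied pair, forcing a sum of 34.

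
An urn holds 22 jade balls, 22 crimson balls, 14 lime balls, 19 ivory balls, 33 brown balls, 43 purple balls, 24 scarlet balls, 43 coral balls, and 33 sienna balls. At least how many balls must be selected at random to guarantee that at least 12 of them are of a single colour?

Put each drawn ball into a box by colour. The largest draw with every box below 12 takes min(count, 11) from each colour.
Σ min(cᵢ, 11) = 11 + 11 + 11 + 11 + 11 + 11 + 11 + 11 + 11 = 99.
Draw number 99 + 1 = 100 must push one box to 12.

100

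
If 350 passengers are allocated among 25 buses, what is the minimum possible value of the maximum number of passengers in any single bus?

By pigeonhole, the 25 buses are the holes and the 350 passengers are the pigeons.
If every bus held at most 13 passengers, the total would be at most 25 × 13 = 325, which is less than 350.
So some bus holds at least ⌈350/25⌉ = 14 passengers.

14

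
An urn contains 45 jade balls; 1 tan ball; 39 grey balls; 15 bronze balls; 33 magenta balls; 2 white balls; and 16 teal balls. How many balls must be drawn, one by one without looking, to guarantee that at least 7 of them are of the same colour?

34

By pigeonhole, put each drawn ball into a box by colour. The largest draw with every box below 7 takes min(count, 6) from each colour; colours with fewer than 6 contribute all they have.
Σ min(cᵢ, 6) = 6 + 1 + 6 + 6 + 6 + 2 + 6 = 33.
Draw number 33 + 1 = 34 must push one box to 7.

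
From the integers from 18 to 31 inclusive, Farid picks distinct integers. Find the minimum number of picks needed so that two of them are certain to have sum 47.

9

Group the elements by complementary pair {x, 47−x}: {18,29}, {19,28}, {20,27}, …, giving 6 two-element pairs and 2 integers whose partner 47−x falls outside [18,31].
Pigeonhole: treating each of those 8 groups as a pigeonhole, one can pick one integer per group — 8 integers — with no two summing to 47.
The 9th integer lands in an occupied pair, forcing a sum of 47.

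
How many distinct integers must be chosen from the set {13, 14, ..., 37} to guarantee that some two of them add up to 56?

A set avoiding the sum 56 can contain at most one of each pair {x, 56−x}, plus the 7 elements whose complement lies outside the range or equal to its own complement.
The integers 13, …, 28 (16 of them) are such a set: any two sum to at least 13+14 = 27 and at most 27+28 = 55 < 56.
By pigeonhole, any 17th integer completes one of the 9 pairs, so 17 choices force a sum of 56.

17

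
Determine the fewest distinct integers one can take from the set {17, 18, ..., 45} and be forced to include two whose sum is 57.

Group the elements by complementary pair {x, 57−x}: {17,40}, {18,39}, {19,38}, …, giving 12 two-element pairs and 5 integers whose partner 57−x falls outside [17,45].
By pigeonhole, treating each of those 17 groups as a pigeonhole, one can pick one integer per group — 17 integers — with no two summing to 57.
The 18th integer lands in an occupied pair, forcing a sum of 57.

18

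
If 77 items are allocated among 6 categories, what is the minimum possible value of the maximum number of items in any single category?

By the pigeonhole principle, the 6 categories are the holes and the 77 items are the pigeons.
If every category held at most 12 items, the total would be at most 6 × 12 = 72, which is less than 77.
So some category holds at least ⌈77/6⌉ = 13 items.

13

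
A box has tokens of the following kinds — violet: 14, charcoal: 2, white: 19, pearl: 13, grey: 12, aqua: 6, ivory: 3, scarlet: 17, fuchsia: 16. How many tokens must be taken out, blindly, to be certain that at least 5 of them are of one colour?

By pigeonhole, the 9 colours are the holes; the tokens drawn are the pigeons.
To avoid 5 of any one colour, the worst case takes at most 4 of each colour, or every token of a colour that has fewer than 4.
That gives 4 + 2 + 4 + 4 + 4 + 4 + 3 + 4 + 4 = 33 tokens with no colour reaching 5.
The next token forces some colour to 5, so 33 + 1 = 34.

34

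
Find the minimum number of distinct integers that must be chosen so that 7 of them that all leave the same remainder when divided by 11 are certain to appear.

Pigeonhole: the 11 residue classes mod 11 are the pigeonholes.
With 66 integers one could put 6 in each residue class and have no class reach 7.
The 67th integer pushes some class to 7, so 11·6 + 1 = 67.

67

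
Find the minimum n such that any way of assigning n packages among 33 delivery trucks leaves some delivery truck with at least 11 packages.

With 330 packages one could put exactly 10 in each of the 33 delivery trucks, and no delivery truck would reach 11.
By the pigeonhole principle, one more package must land in a delivery truck that already has 10, giving it 11.
So 33 × 10 + 1 = 331 packages are required.

331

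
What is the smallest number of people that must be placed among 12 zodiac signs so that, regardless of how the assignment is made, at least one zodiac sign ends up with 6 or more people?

61

With 60 people one could put exactly 5 in each of the 12 zodiac signs, and no zodiac sign would reach 6.
By the pigeonhole principle, one more person must land in a zodiac sign that already has 5, giving it 6.
So 12 × 5 + 1 = 61 people are required.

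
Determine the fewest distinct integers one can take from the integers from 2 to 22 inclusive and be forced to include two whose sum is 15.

Two chosen integers sum to 15 exactly when both halves of some pair {x, 15−x} with 2 ≤ x ≤ 15−x ≤ 13 are chosen — 6 such pairs.
The remaining 9 elements (those with no distinct partner in range) can never complete a 15-sum, so the worst case takes all of them and one from each pair: 9 + 6 = 15.
The 16th integer has to be the second member of some pair, so 15 + 1 = 16.

16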